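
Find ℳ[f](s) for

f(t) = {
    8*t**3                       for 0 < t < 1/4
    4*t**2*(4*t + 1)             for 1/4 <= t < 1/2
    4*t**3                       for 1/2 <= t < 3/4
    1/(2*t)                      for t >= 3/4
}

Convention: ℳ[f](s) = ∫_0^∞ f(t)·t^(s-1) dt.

peel off the common scale on t: t**3 on [0, 1/2); t**2*(2*t + 1) on [1/2, 1); t**3/2 on [1, 3/2); …
remove the shared t-power first: t on [0, 1/2); 2*t + 1 on [1/2, 1); t/2 on [1, 3/2); …
treat the 4 regions marked off by 1/4, 1/2, 3/4 separately and sum
over [0, 1/4), the kernel integral of 8*t**3 enters the sum
[1/4, 1/2) adds the kernel integral of 4*t**2*(4*t + 1)
the [1/2, 3/4) slice contributes ∫ 4*t**3·t^(s-1) dt
piece [3/4, ∞): integrate 1/(2*t) against the kernel

(120*2**s*s**2 + 168*2**s*s - 288*2**s + 49*3**s*s**2 - 79*3**s*s - 354*3**s - 18*s**2 - 30*s + 48)/(48*2**(2*s)*(s**3 + 4*s**2 + s - 6))
  -3 < Re(s) < 1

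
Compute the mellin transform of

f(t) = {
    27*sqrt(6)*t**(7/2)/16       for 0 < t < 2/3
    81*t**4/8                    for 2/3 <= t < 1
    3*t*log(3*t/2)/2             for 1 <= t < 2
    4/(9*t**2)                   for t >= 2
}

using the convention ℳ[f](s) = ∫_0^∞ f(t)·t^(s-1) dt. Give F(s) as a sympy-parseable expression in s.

peel off the common scale on t: t**(7/2) on [0, 1); 2*t**4 on [1, 3/2); t*log(t) on [3/2, 3); …
peel off the shared t-power: t**(3/2) on [0, 1); 2*t**2 on [1, 3/2); log(t)/t on [3/2, 3); …
cuts at 2/3, 1, 2: linearity sums the 4 kernel integrals
[0, 2/3) adds the kernel integral of 27*sqrt(6)*t**(7/2)/16
∫ 81*t**4/8·t^(s-1) over [2/3, 1)
piece [1, 2): integrate 3*t*log(3*t/2)/2 against the kernel
on [2, ∞): add ∫ 4/(9*t**2)·t^(s-1) dt

2**(-s - 2)*(324*2**(s + 2)*(s - 2)*(s + 4)*(-2*s + (s + 2)**2 - 3) - 324*2**(s + 2)*(s - 2)*(2*s + 7)*(-2*s + (s + 2)**2 - 3) - 108*3**(s + 2)*(s - 2)*(s + 2)*(s + 4)*(2*s + 7)*log(3) + 108*3**(s + 2)*(s - 2)*(s + 2)*(s + 4)*(2*s + 7)*log(2) - 108*3**(s + 2)*(s - 2)*(s + 4)*(2*s + 7)*log(2) + 108*3**(s + 2)*(s - 2)*(s + 4)*(2*s + 7) + 108*3**(s + 2)*(s - 2)*(s + 4)*(2*s + 7)*log(3) + 729*3**(s + 2)*(s - 2)*(2*s + 7)*(-2*s + (s + 2)**2 - 3) + 54*6**(s + 2)*(s - 2)*(s + 2)*(s + 4)*(2*s + 7)*log(3) - 54*6**(s + 2)*(s - 2)*(s + 4)*(2*s + 7)*log(3) - 54*6**(s + 2)*(s - 2)*(s + 4)*(2*s + 7) - 2*6**(s + 2)*(s + 4)*(2*s + 7)*(-2*s + (s + 2)**2 - 3))/(162*(3/2)**s*(s - 2)*(s + 4)*(2*s + 7)*(-2*s + (s + 2)**2 - 3))
  -7/2 < Re(s) < 2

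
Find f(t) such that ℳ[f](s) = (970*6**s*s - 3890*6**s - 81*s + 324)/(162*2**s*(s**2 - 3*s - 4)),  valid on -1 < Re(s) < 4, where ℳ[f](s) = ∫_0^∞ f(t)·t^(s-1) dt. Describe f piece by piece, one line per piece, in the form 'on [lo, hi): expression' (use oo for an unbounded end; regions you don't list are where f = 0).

on [0, 1/2): t
on [1/2, 3): 2*t
on [3, oo): t**(-4)

breakpoints 1/2, 3: one integral from each of the 3 segments
the [0, 1/2) slice contributes ∫ t·t^(s-1) dt
segment [1/2, 3) carries 2*t; integrate it
the [3, ∞) slice contributes ∫ t**(-4)·t^(s-1) dt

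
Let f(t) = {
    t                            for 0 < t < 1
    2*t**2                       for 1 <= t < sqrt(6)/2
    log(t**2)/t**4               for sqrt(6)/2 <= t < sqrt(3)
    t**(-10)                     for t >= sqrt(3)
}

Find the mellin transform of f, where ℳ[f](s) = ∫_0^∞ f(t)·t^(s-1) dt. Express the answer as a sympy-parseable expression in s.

2**(1 - s/2)*(324*2**(s/2 - 1)*(s/2 - 5)*(s/2 + 1)*(-s + (s - 2)**2/4 + 3) - 324*2**(s/2 - 1)*(s/2 - 5)*(s + 1)*(-s + (s - 2)**2/4 + 3) - 54*3**(s/2 - 1)*(s/2 - 5)*(s/2 + 1)*(s - 2)*(s + 1)*log(3) + 54*3**(s/2 - 1)*(s/2 - 5)*(s/2 + 1)*(s - 2)*(s + 1)*log(2) - 108*3**(s/2 - 1)*(s/2 - 5)*(s/2 + 1)*(s + 1)*log(2) + 108*3**(s/2 - 1)*(s/2 - 5)*(s/2 + 1)*(s + 1) + 108*3**(s/2 - 1)*(s/2 - 5)*(s/2 + 1)*(s + 1)*log(3) + 729*3**(s/2 - 1)*(s/2 - 5)*(s + 1)*(-s + (s - 2)**2/4 + 3) + 27*6**(s/2 - 1)*(s/2 - 5)*(s/2 + 1)*(s - 2)*(s + 1)*log(3) - 54*6**(s/2 - 1)*(s/2 - 5)*(s/2 + 1)*(s + 1)*log(3) - 54*6**(s/2 - 1)*(s/2 - 5)*(s/2 + 1)*(s + 1) - 2*6**(s/2 - 1)*(s/2 + 1)*(s + 1)*(-s + (s - 2)**2/4 + 3))/(324*(s/2 - 5)*(s/2 + 1)*(s + 1)*(-s + (s - 2)**2/4 + 3))
  -1 < Re(s) < 10

strip the shared t-power: t**2 on [0, 1); 2*t**3 on [1, sqrt(6)/2); log(t**2)/t**3 on [sqrt(6)/2, sqrt(3)); …
remove the shared t-power first: t**3 on [0, 1); 2*t**4 on [1, sqrt(6)/2); log(t**2)/t**2 on [sqrt(6)/2, sqrt(3)); …
the power substitution comes off first: t**(3/2) on [0, 1); 2*t**2 on [1, 3/2); log(t)/t on [3/2, 3); …
summing 4 kernel integrals split by 1, sqrt(6)/2, sqrt(3) yields ℳ[f](s)
on [0, 1): add ∫ t·t^(s-1) dt
[1, sqrt(6)/2) adds the kernel integral of 2*t**2
∫ over [sqrt(6)/2, sqrt(3)) of log(t**2)/t**4·t^(s-1) joins the sum
[sqrt(3), ∞) adds the kernel integral of t**(-10)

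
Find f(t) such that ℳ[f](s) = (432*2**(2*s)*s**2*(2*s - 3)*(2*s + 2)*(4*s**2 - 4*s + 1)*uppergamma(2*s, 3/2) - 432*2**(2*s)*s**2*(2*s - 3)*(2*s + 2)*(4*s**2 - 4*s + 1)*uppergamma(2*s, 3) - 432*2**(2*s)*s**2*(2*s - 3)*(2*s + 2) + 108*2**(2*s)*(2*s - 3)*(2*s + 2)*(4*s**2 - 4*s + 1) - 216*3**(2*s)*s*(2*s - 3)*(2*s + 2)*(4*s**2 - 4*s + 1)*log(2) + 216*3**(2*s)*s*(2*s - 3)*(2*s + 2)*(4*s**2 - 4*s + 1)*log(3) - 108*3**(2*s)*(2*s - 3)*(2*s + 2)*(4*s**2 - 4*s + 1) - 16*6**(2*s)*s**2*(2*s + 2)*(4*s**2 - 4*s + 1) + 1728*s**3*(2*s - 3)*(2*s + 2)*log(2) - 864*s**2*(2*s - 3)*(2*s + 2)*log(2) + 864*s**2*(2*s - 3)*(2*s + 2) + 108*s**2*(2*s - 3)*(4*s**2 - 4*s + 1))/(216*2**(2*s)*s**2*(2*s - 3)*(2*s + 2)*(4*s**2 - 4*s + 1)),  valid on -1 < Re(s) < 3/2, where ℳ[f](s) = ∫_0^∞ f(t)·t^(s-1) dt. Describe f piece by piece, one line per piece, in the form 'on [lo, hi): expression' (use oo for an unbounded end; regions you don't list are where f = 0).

on [0, 1/4): t
on [1/4, 1): log(sqrt(t))/sqrt(t)
on [1, 9/4): log(sqrt(t))
on [9/4, 9): exp(-sqrt(t))
on [9, oo): t**(-3/2)

undo the power substitution: t**2 on [0, 1/2); log(t)/t on [1/2, 1); log(t) on [1, 3/2); …
summing 5 kernel integrals split by 1/4, 1, 9/4, 9 yields ℳ[f](s)
on [0, 1/4) integrate f = t against the kernel
segment 1/4 to 1 holds log(sqrt(t))/sqrt(t); add its integral
segment 1 to 9/4 holds log(sqrt(t)); add its integral
piece [9/4, 9): integrate exp(-sqrt(t)) against the kernel
between 9 and ∞ the integrand is t**(-3/2)·t^(s-1)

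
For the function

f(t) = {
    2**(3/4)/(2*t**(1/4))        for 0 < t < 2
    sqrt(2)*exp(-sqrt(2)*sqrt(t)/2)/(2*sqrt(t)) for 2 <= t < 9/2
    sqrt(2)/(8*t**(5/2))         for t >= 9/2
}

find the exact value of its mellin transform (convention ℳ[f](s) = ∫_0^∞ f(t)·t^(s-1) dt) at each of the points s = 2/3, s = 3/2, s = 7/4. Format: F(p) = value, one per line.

F(2/3) = -2**(2/3)*uppergamma(1/3, 3/2) + 6**(1/3)/297 + 2**(2/3)*uppergamma(1/3, 1) + 12*2**(1/6)/5
F(3/2) = -5*sqrt(2)*exp(-3/2) + sqrt(2)/36 + 8/5 + 4*sqrt(2)*exp(-1)
F(7/4) = -6*2**(1/4)*sqrt(3)*exp(-3/2) - 3*2**(3/4)*sqrt(pi)*erfc(sqrt(6)/2)/2 + 2**(1/4)*sqrt(3)/27 + 3*2**(3/4)*sqrt(pi)*erfc(1)/2 + 4*2**(1/4)/3 + 5*2**(3/4)*exp(-1)

the common scale on t comes off first: t**(-1/4) on [0, 4); exp(-sqrt(t)/2)/sqrt(t) on [4, 9); t**(-5/2) on [9, ∞)
undo the power substitution: 1/sqrt(t) on [0, 2); exp(-t/2)/t on [2, 3); t**(-5) on [3, ∞)
strip the shared t-power: sqrt(t) on [0, 2); exp(-t/2) on [2, 3); t**(-4) on [3, ∞)
integrate the 3 segments split at 2, 9/2, then add the results
for t in [0, 2): the term is ∫ 2**(3/4)/(2*t**(1/4))·t^(s-1)
over [2, 9/2), the kernel integral of sqrt(2)*exp(-sqrt(2)*sqrt(t)/2)/(2*sqrt(t)) enters the sum
segment [9/2, ∞) carries sqrt(2)/(8*t**(5/2)); integrate it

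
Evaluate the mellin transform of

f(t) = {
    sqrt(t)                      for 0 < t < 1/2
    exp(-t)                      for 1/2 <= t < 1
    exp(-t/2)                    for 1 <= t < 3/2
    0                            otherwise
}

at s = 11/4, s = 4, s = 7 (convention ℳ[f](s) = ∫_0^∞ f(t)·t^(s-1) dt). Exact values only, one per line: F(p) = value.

summing 3 kernel integrals split by 1/2, 1 yields ℳ[f](s)
the [0, 1/2) slice contributes ∫ sqrt(t)·t^(s-1) dt
segment 1/2 to 1 holds exp(-t); add its integral
between 1 and 3/2 the integrand is exp(-t/2)·t^(s-1)

F(11/4) = -4*2**(3/4)*uppergamma(11/4, 3/4) - uppergamma(11/4, 1) + 2**(3/4)/52 + uppergamma(11/4, 1/2) + 4*2**(3/4)*uppergamma(11/4, 1/2)
F(4) = -807*exp(-3/4)/4 - 16*exp(-1) + sqrt(2)/144 + 1343*exp(-1/2)/8
F(7) = -6243201*exp(-3/4)/32 - 1957*exp(-1) + sqrt(2)/1920 + 9800517*exp(-1/2)/64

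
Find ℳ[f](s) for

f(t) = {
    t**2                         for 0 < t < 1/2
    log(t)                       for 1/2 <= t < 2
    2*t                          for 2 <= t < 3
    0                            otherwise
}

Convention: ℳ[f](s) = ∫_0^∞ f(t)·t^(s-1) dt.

(-16*2**(2*s)*s**2*(s + 2) + 4*2**(2*s)*s*(s + 1)*(s + 2)*log(2) - 4*2**(2*s)*(s + 1)*(s + 2) + 24*6**s*s**2*(s + 2) + s**2*(s + 1) + 4*s*(s + 1)*(s + 2)*log(2) + 4*(s + 1)*(s + 2))/(4*2**s*s**2*(s + 1)*(s + 2))
  Re(s) > -2

slice at 1/2, 2, transform all 3 pieces, and sum them
piece [0, 1/2): integrate t**2 against the kernel
piece [1/2, 2): integrate log(t) against the kernel
segment [2, 3) carries 2*t; integrate it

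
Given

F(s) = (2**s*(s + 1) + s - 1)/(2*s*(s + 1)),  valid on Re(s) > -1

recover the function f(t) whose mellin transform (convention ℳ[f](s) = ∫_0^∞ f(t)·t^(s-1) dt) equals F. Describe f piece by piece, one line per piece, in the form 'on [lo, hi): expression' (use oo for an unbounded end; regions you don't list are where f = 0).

on [0, 1): t
on [1, 2): 1/2

linearity at 1 turns ℳ[f](s) into 2 summed integrals
∫ over [0, 1) of t·t^(s-1) joins the sum
∫ over [1, 2) of 1/2·t^(s-1) joins the sum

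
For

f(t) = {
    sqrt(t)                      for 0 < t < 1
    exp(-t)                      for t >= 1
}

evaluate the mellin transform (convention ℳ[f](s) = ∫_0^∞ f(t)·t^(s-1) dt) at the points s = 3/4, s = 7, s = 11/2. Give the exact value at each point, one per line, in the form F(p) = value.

F(3/4) = uppergamma(3/4, 1) + 4/5
F(7) = 2/15 + 1957*exp(-1)
F(11/2) = (E*(16 + 2835*sqrt(pi)*erfc(1)) + 11490)*exp(-1)/96

breakpoints 1: one integral from each of the 2 segments
on [0, 1): add ∫ sqrt(t)·t^(s-1) dt
for t in [1, ∞): the term is ∫ exp(-t)·t^(s-1)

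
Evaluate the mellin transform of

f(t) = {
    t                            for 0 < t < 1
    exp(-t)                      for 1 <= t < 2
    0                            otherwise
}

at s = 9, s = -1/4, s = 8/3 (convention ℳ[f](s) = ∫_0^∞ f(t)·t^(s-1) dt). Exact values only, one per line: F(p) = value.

treat the 2 regions marked off by 1 separately and sum
∫ over [0, 1) of t·t^(s-1) joins the sum
segment 1 to 2 holds exp(-t); add its integral

F(9) = -297856*exp(-2) + 1/10 + 109601*exp(-1)
F(-1/4) = -uppergamma(-1/4, 2) + uppergamma(-1/4, 1) + 4/3
F(8/3) = -uppergamma(8/3, 2) + 3/11 + uppergamma(8/3, 1)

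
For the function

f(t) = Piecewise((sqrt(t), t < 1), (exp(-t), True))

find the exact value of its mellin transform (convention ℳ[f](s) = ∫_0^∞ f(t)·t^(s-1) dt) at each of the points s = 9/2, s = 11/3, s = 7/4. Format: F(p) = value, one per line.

split f at 1: ℳ[f](s) collects 2 kernel integrals
between 0 and 1 the integrand is sqrt(t)·t^(s-1)
∫ over [1, ∞) of exp(-t)·t^(s-1) joins the sum

F(9/2) = (E*(16 + 525*sqrt(pi)*erfc(1)) + 2110)*exp(-1)/80
F(11/3) = 6/25 + uppergamma(11/3, 1)
F(7/4) = 4/9 + uppergamma(7/4, 1)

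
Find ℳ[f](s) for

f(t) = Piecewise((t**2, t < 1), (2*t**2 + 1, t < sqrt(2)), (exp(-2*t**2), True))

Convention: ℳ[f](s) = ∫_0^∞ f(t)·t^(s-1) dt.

(2**(s/2)*s*(s/2 + 1)*uppergamma(s/2, 4)/2 - 4**(s/2)*s - 4**(s/2) + 5*8**(s/2)*s/2 + 8**(s/2))/(4**(s/2)*s*(s/2 + 1))
  Re(s) > -2

back out the power substitution: t on [0, 1); 2*t + 1 on [1, 2); exp(-2*t) on [2, ∞)
the 3 pieces separated at 1, sqrt(2) each add one integral
on [0, 1) integrate f = t**2 against the kernel
on [1, sqrt(2)) integrate f = (2*t**2 + 1) against the kernel
on [sqrt(2), ∞) integrate f = exp(-2*t**2) against the kernel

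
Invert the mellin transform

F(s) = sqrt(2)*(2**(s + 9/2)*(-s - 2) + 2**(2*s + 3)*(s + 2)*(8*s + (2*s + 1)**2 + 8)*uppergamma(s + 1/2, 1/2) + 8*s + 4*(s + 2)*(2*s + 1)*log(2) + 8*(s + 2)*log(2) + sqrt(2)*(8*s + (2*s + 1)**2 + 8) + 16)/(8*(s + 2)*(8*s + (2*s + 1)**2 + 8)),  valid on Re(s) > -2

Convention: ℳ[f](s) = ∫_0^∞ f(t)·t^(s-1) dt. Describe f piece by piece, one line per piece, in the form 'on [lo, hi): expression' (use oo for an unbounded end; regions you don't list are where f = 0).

on [0, 1): t**2/4
on [1, 2): sqrt(2)*t**(3/2)*log(t/2)/4
on [2, oo): sqrt(2)*sqrt(t)*exp(-t/4)/2

strip the common scale on t: t**2 on [0, 1/2); t**(3/2)*log(t) on [1/2, 1); sqrt(t)*exp(-t/2) on [1, ∞)
back out the shared t-power: t**(3/2) on [0, 1/2); t*log(t) on [1/2, 1); exp(-t/2) on [1, ∞)
summing 3 kernel integrals split by 1, 2 yields ℳ[f](s)
on [0, 1): add ∫ t**2/4·t^(s-1) dt
on [1, 2) integrate f = sqrt(2)*t**(3/2)*log(t/2)/4 against the kernel
for t in [2, ∞): the term is ∫ sqrt(2)*sqrt(t)*exp(-t/4)/2·t^(s-1)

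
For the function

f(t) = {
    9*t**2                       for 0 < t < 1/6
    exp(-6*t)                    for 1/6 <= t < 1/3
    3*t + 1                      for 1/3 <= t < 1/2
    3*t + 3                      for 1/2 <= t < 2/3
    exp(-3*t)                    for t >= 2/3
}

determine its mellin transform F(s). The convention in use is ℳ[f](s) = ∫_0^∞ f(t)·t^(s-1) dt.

(20*2**(2*s)*s*(s + 2) + 12*2**(2*s)*(s + 2) + 4*2**s*s*(s + 1)*(s + 2)*uppergamma(s, 2) - 8*2**s*s*(s + 2) - 4*2**s*(s + 2) - 8*3**s*s*(s + 2) - 8*3**s*(s + 2) + 4*s*(s + 1)*(s + 2)*uppergamma(s, 1) - 4*s*(s + 1)*(s + 2)*uppergamma(s, 2) + s*(s + 1))/(4*6**s*s*(s + 1)*(s + 2))
  Re(s) > -2

undo the common scale on t: t**2 on [0, 1/2); exp(-2*t) on [1/2, 1); t + 1 on [1, 3/2); …
split f at 1/6, 1/3, 1/2, 2/3: ℳ[f](s) collects 5 kernel integrals
over [0, 1/6), the kernel integral of 9*t**2 enters the sum
segment [1/6, 1/3) carries exp(-6*t); integrate it
the [1/3, 1/2) slice contributes ∫ (3*t + 1)·t^(s-1) dt
∫ over [1/2, 2/3) of (3*t + 3)·t^(s-1) joins the sum
piece [2/3, ∞): integrate exp(-3*t) against the kernel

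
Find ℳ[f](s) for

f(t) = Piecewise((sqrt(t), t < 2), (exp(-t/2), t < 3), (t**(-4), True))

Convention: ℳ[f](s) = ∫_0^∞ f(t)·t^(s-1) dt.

the 3 pieces separated at 2, 3 each add one integral
[0, 2) adds the kernel integral of sqrt(t)
on [2, 3): add ∫ exp(-t/2)·t^(s-1) dt
on [3, ∞) integrate f = t**(-4) against the kernel

(2**s*(s - 4)*(2*s + 1)*uppergamma(s, 1) - 2**s*(s - 4)*(2*s + 1)*uppergamma(s, 3/2) + 2*2**(s + 1/2)*(s - 4) - 3**s*(2*s + 1)/81)/((s - 4)*(2*s + 1))
  -1/2 < Re(s) < 4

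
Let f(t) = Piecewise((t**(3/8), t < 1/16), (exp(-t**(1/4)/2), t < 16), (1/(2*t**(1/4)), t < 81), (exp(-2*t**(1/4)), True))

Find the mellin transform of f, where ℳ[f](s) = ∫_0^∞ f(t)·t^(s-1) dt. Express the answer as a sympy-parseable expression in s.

(2*1679616**s*(8*s + 3) + 12*331776**s*(4*s - 1)*(8*s + 3)*uppergamma(4*s, 1/4) - 12*331776**s*(4*s - 1)*(8*s + 3)*uppergamma(4*s, 1) - 3*331776**s*(8*s + 3) + 12*6**(4*s)*(4*s - 1)*(8*s + 3)*uppergamma(4*s, 6) + 6*sqrt(2)*6**(4*s)*(4*s - 1))/(3*20736**s*(4*s - 1)*(8*s + 3))
  Re(s) > -3/8

the power substitution comes off first: t**(3/4) on [0, 1/4); exp(-sqrt(t)/2) on [1/4, 4); 1/(2*sqrt(t)) on [4, 9); …
the power substitution comes off first: t**(3/2) on [0, 1/2); exp(-t/2) on [1/2, 2); 1/(2*t) on [2, 3); …
f breaks at 1/16, 16, 81 into 4 integrals to sum
on [0, 1/16) integrate f = t**(3/8) against the kernel
piece [1/16, 16): integrate exp(-t**(1/4)/2) against the kernel
piece [16, 81): integrate 1/(2*t**(1/4)) against the kernel
the [81, ∞) slice contributes ∫ exp(-2*t**(1/4))·t^(s-1) dt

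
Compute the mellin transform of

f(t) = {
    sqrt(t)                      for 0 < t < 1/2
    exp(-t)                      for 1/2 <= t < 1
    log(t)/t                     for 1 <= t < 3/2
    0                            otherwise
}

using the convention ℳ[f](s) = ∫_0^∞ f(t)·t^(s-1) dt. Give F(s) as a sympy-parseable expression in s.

treat the 3 regions marked off by 1/2, 1 separately and sum
piece [0, 1/2): integrate sqrt(t) against the kernel
∫ over [1/2, 1) of exp(-t)·t^(s-1) joins the sum
over [1, 3/2), the kernel integral of log(t)/t enters the sum

(3*2**s*(2*s + 1)*(s**2 - 2*s + 1)*uppergamma(s, 1/2) - 3*2**s*(2*s + 1)*(s**2 - 2*s + 1)*uppergamma(s, 1) + 3*2**s*(2*s + 1) + 3**s*s*(2*s + 1)*(-2*log(2) + 2*log(3)) - 2*3**s*(2*s + 1) + 3**s*(2*s + 1)*(-2*log(3) + 2*log(2)) + 3*sqrt(2)*(s**2 - 2*s + 1))/(3*2**s*(2*s + 1)*(s**2 - 2*s + 1))
  Re(s) > -1/2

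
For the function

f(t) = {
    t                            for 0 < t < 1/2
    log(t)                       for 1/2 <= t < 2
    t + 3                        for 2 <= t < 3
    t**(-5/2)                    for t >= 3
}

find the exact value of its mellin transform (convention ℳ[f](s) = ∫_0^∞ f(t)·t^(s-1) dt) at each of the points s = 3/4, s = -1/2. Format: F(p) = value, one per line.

integrate the 4 segments split at 1/2, 2, 3, then add the results
over [0, 1/2), the kernel integral of t enters the sum
for t in [1/2, 2): the term is ∫ log(t)·t^(s-1)
on [2, 3) integrate f = (t + 3) against the kernel
[3, ∞) adds the kernel integral of t**(-5/2)

F(3/4) = 2**(1/4)*(-436*sqrt(2) + 2*2**(3/4)*3**(1/4) + 65 + log(2**(42 + 84*sqrt(2))) + 180*6**(3/4))/63
F(-1/2) = sqrt(2)*(-486*log(2) + sqrt(2) + 648)/162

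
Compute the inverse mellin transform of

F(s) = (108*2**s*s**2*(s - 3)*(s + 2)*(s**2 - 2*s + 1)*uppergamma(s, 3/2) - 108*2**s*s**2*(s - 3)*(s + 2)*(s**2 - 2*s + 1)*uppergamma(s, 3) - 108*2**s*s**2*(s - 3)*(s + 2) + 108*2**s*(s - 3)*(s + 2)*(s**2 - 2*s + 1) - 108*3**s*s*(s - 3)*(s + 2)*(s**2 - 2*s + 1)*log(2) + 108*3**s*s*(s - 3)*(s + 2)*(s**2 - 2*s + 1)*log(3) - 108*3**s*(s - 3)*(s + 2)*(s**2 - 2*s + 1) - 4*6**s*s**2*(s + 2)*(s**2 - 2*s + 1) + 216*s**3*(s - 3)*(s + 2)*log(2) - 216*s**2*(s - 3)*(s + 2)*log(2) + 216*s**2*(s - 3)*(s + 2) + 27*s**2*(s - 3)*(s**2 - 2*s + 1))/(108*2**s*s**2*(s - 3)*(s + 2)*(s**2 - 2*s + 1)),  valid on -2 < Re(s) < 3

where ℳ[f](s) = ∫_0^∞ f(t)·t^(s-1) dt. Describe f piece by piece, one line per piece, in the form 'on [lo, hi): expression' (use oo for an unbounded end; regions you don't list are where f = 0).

along the cuts 1/2, 1, 3/2, 3, ℳ[f](s) splits into 5 integrals
∫ over [0, 1/2) of t**2·t^(s-1) joins the sum
piece [1/2, 1): integrate log(t)/t against the kernel
∫ log(t)·t^(s-1) over [1, 3/2)
∫ over [3/2, 3) of exp(-t)·t^(s-1) joins the sum
between 3 and ∞ the integrand is t**(-3)·t^(s-1)

on [0, 1/2): t**2
on [1/2, 1): log(t)/t
on [1, 3/2): log(t)
on [3/2, 3): exp(-t)
on [3, oo): t**(-3)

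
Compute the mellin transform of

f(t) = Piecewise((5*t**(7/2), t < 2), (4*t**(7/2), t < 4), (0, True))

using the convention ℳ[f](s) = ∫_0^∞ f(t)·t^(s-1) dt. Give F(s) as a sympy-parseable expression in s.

f breaks at 2 into 2 integrals to sum
∫ 5*t**(7/2)·t^(s-1) over [0, 2)
over [2, 4), the kernel integral of 4*t**(7/2) enters the sum

16*(64*2**(2*s) + 2**(s + 1/2))/(2*s + 7)
  Re(s) > -7/2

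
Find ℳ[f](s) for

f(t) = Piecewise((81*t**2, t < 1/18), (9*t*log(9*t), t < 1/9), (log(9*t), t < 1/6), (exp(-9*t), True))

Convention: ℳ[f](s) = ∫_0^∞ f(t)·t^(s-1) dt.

(4*2**s*s**2*(s + 2)*(s**2 + 2*s + 1)*uppergamma(s, 3/2) - 4*2**s*s**2*(s + 2) + 4*2**s*(s + 2)*(s**2 + 2*s + 1) + 3**s*s*(s + 2)*(-4*log(2) + 4*log(3))*(s**2 + 2*s + 1) - 4*3**s*(s + 2)*(s**2 + 2*s + 1) + s**3*(s + 2)*log(4) + s**2*(s + 2)*log(4) + 2*s**2*(s + 2) + s**2*(s**2 + 2*s + 1))/(4*18**s*s**2*(s + 2)*(s**2 + 2*s + 1))
  Re(s) > -2

undo the common scale on t: 36*t**2 on [0, 1/12); 6*t*log(6*t) on [1/12, 1/6); log(6*t) on [1/6, 1/4); …
undo the common scale on t: 4*t**2 on [0, 1/4); 2*t*log(2*t) on [1/4, 1/2); log(2*t) on [1/2, 3/4); …
strip the common scale on t: t**2 on [0, 1/2); t*log(t) on [1/2, 1); log(t) on [1, 3/2); …
breakpoints 1/18, 1/9, 1/6: one integral from each of the 4 segments
∫ 81*t**2·t^(s-1) over [0, 1/18)
∫ 9*t*log(9*t)·t^(s-1) over [1/18, 1/9)
on [1/9, 1/6): add ∫ log(9*t)·t^(s-1) dt
[1/6, ∞) adds the kernel integral of exp(-9*t)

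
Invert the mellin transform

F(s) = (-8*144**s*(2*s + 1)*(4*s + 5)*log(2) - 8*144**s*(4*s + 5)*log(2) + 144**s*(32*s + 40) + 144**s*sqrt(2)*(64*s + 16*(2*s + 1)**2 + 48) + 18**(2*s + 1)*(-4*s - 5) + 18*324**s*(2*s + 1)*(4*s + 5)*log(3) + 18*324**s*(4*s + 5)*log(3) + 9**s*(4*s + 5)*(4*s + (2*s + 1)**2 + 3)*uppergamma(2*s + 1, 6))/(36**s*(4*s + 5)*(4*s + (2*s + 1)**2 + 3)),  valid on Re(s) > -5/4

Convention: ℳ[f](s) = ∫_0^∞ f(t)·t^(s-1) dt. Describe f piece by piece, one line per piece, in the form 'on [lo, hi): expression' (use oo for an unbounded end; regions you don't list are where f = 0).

on [0, 4): t**(5/4)
on [4, 9): t*log(sqrt(t))
on [9, oo): sqrt(t)*exp(-2*sqrt(t))

invert the shared t-power to get t**(3/4) on [0, 4); sqrt(t)*log(sqrt(t)) on [4, 9); exp(-2*sqrt(t)) on [9, ∞)
undo the power substitution: t**(3/2) on [0, 2); t*log(t) on [2, 3); exp(-2*t) on [3, ∞)
integrate the 3 segments split at 4, 9, then add the results
segment 0 to 4 holds t**(5/4); add its integral
over [4, 9), the kernel integral of t*log(sqrt(t)) enters the sum
segment 9 to ∞ holds sqrt(t)*exp(-2*sqrt(t)); add its integral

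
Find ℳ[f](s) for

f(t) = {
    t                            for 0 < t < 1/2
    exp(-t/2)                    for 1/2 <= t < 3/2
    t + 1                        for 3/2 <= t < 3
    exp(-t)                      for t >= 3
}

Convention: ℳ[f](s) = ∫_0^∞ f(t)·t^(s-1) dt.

summing 4 kernel integrals split by 1/2, 3/2, 3 yields ℳ[f](s)
∫ over [0, 1/2) of t·t^(s-1) joins the sum
the [1/2, 3/2) slice contributes ∫ exp(-t/2)·t^(s-1) dt
segment 3/2 to 3 holds (t + 1); add its integral
on [3, ∞) integrate f = exp(-t) against the kernel

(2*2**s*s*(s + 1)*uppergamma(s, 3) - 5*3**s*s - 2*3**s + 2*4**s*s*(s + 1)*uppergamma(s, 1/4) - 2*4**s*s*(s + 1)*uppergamma(s, 3/4) + 8*6**s*s + 2*6**s + s)/(2*2**s*s*(s + 1))
  Re(s) > -1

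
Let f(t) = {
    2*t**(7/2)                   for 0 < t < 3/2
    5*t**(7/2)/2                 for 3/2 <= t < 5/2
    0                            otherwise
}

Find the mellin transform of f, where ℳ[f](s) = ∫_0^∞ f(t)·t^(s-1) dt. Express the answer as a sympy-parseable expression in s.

the 2 pieces separated at 3/2 each add one integral
over [0, 3/2), the kernel integral of 2*t**(7/2) enters the sum
∫ over [3/2, 5/2) of 5*t**(7/2)/2·t^(s-1) joins the sum

(-(3/2)**(s + 7/2) + 5*(5/2)**(s + 7/2))/(2*s + 7)
  Re(s) > -7/2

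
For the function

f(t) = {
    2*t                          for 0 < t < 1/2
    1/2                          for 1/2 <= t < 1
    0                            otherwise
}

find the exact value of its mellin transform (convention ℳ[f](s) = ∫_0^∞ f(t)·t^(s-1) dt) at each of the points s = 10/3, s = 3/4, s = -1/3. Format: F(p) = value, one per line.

F(10/3) = 21*2**(2/3)/4160 + 3/20
F(3/4) = 2/3 - 2**(1/4)/21
F(-1/3) = -3/2 + 3*2**(1/3)

strip the common scale on t: t on [0, 1); 1/2 on [1, 2)
f breaks at 1/2 into 2 integrals to sum
for t in [0, 1/2): the term is ∫ 2*t·t^(s-1)
∫ over [1/2, 1) of 1/2·t^(s-1) joins the sum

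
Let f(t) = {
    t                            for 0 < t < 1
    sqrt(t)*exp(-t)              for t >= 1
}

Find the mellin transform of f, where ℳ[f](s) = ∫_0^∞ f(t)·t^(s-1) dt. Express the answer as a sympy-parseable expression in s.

invert the shared t-power to get sqrt(t) on [0, 1); exp(-t) on [1, ∞)
integrate the 2 segments split at 1, then add the results
segment 0 to 1 holds t; add its integral
on [1, ∞): add ∫ sqrt(t)*exp(-t)·t^(s-1) dt

((s + 1)*uppergamma(s + 1/2, 1) + 1)/(s + 1)
  Re(s) > -1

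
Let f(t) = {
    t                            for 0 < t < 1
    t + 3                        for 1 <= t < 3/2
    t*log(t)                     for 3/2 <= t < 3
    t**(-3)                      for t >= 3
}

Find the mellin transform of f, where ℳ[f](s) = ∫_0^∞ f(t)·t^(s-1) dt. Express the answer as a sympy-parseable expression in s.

(-162*2**s*s*(s - 3)*(s**2 + 2*s + 1) - 162*2**s*(s - 3)*(s**2 + 2*s + 1) - 81*3**s*s**2*(s - 3)*(s + 1)*log(3) + 81*3**s*s**2*(s - 3)*(s + 1)*log(2) - 81*3**s*s*(s - 3)*(s + 1)*log(3) + 81*3**s*s*(s - 3)*(s + 1)*log(2) + 81*3**s*s*(s - 3)*(s + 1) + 243*3**s*s*(s - 3)*(s**2 + 2*s + 1) + 162*3**s*(s - 3)*(s**2 + 2*s + 1) + 162*6**s*s**2*(s - 3)*(s + 1)*log(3) - 162*6**s*s*(s - 3)*(s + 1) + 162*6**s*s*(s - 3)*(s + 1)*log(3) - 2*6**s*s*(s + 1)*(s**2 + 2*s + 1))/(54*2**s*s*(s - 3)*(s + 1)*(s**2 + 2*s + 1))
  -1 < Re(s) < 3

along the cuts 1, 3/2, 3, ℳ[f](s) splits into 4 integrals
between 0 and 1 the integrand is t·t^(s-1)
∫ (t + 3)·t^(s-1) over [1, 3/2)
[3/2, 3) adds the kernel integral of t*log(t)
segment 3 to ∞ holds t**(-3); add its integral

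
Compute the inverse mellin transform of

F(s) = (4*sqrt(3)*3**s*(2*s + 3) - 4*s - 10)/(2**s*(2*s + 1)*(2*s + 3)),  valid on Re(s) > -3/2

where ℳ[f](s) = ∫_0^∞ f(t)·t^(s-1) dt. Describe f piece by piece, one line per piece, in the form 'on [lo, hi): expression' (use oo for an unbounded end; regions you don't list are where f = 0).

on [0, 1/2): 2*sqrt(2)*t**(3/2)
on [1/2, 3/2): 2*sqrt(2)*sqrt(t)

the common scale on t comes off first: t**(3/2) on [0, 1); 2*sqrt(t) on [1, 3)
linearity at 1/2 turns ℳ[f](s) into 2 summed integrals
for t in [0, 1/2): the term is ∫ 2*sqrt(2)*t**(3/2)·t^(s-1)
the [1/2, 3/2) slice contributes ∫ 2*sqrt(2)*sqrt(t)·t^(s-1) dt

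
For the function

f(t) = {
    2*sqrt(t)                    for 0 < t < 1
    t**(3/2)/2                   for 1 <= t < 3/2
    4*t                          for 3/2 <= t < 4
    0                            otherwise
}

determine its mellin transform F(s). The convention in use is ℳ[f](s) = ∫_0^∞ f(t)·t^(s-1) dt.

breakpoints 1, 3/2: one integral from each of the 3 segments
between 0 and 1 the integrand is 2*sqrt(t)·t^(s-1)
on [1, 3/2): add ∫ t**(3/2)/2·t^(s-1) dt
piece [3/2, 4): integrate 4*t against the kernel

(32*2**(2*s)*(2*s + 1)*(2*s + 3) + 3*(3/2)**(s + 1/2)*(s + 1)*(2*s + 1) - 2*(s + 1)*(2*s + 1) + 8*(s + 1)*(2*s + 3) - 12*3**s*(2*s + 1)*(2*s + 3)/2**s)/(2*(s + 1)*(2*s + 1)*(2*s + 3))
  Re(s) > -1/2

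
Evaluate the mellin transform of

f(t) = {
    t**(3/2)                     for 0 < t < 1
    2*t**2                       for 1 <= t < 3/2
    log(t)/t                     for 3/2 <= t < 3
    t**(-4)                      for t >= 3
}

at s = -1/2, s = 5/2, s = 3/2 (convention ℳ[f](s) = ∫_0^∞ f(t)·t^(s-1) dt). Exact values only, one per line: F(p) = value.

F(-1/2) = -1/3 - 4*sqrt(6)*log(2)/27 - 2*sqrt(3)*log(3)/27 - 106*sqrt(3)/2187 + 4*sqrt(6)*log(3)/27 + 89*sqrt(6)/81
F(5/2) = -34*sqrt(3)/27 - 7/36 + log(2**(sqrt(6)/2)*3**(-sqrt(6)/2 + 2*sqrt(3))) + 35*sqrt(6)/24
F(3/2) = -538*sqrt(3)/135 - 5/21 + log(2**(sqrt(6))*3**(-sqrt(6) + 2*sqrt(3))) + 83*sqrt(6)/28

summing 4 kernel integrals split by 1, 3/2, 3 yields ℳ[f](s)
between 0 and 1 the integrand is t**(3/2)·t^(s-1)
∫ over [1, 3/2) of 2*t**2·t^(s-1) joins the sum
∫ over [3/2, 3) of log(t)/t·t^(s-1) joins the sum
∫ over [3, ∞) of t**(-4)·t^(s-1) joins the sum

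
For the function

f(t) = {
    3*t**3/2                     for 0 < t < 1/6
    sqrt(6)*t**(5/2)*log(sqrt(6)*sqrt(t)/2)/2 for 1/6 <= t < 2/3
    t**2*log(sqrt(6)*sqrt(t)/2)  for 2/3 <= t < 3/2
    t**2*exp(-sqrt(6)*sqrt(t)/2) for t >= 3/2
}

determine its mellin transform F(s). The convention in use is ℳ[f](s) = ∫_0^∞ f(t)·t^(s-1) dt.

2**(-2*s - 4)*(3/2)**(-s - 2)*(16*2**(2*s + 4)*(s + 2)**2*(2*s + 6)*(4*s + 4*(s + 2)**2 + 9)*uppergamma(2*s + 4, 3/2) - 16*2**(2*s + 4)*(s + 2)**2*(2*s + 6) + 4*2**(2*s + 4)*(2*s + 6)*(4*s + 4*(s + 2)**2 + 9) - 8*3**(2*s + 4)*(s + 2)*(2*s + 6)*(4*s + 4*(s + 2)**2 + 9)*log(2) + 8*3**(2*s + 4)*(s + 2)*(2*s + 6)*(4*s + 4*(s + 2)**2 + 9)*log(3) - 4*3**(2*s + 4)*(2*s + 6)*(4*s + 4*(s + 2)**2 + 9) + 16*(s + 2)**3*(2*s + 6)*log(2) + 8*(s + 2)**2*(2*s + 6)*log(2) + 8*(s + 2)**2*(2*s + 6) + 4*(s + 2)**2*(4*s + 4*(s + 2)**2 + 9))/(8*(s + 2)**2*(2*s + 6)*(4*s + 4*(s + 2)**2 + 9))
  Re(s) > -3

reversing the shared t-power: 3*t/2 on [0, 1/6); sqrt(6)*sqrt(t)*log(sqrt(6)*sqrt(t)/2)/2 on [1/6, 2/3); log(sqrt(6)*sqrt(t)/2) on [2/3, 3/2); …
the common scale on t comes off first: t on [0, 1/4); sqrt(t)*log(sqrt(t)) on [1/4, 1); log(sqrt(t)) on [1, 9/4); …
the power substitution comes off first: t**2 on [0, 1/2); t*log(t) on [1/2, 1); log(t) on [1, 3/2); …
integrate the 4 segments split at 1/6, 2/3, 3/2, then add the results
between 0 and 1/6 the integrand is 3*t**3/2·t^(s-1)
piece [1/6, 2/3): integrate sqrt(6)*t**(5/2)*log(sqrt(6)*sqrt(t)/2)/2 against the kernel
piece [2/3, 3/2): integrate t**2*log(sqrt(6)*sqrt(t)/2) against the kernel
between 3/2 and ∞ the integrand is t**2*exp(-sqrt(6)*sqrt(t)/2)·t^(s-1)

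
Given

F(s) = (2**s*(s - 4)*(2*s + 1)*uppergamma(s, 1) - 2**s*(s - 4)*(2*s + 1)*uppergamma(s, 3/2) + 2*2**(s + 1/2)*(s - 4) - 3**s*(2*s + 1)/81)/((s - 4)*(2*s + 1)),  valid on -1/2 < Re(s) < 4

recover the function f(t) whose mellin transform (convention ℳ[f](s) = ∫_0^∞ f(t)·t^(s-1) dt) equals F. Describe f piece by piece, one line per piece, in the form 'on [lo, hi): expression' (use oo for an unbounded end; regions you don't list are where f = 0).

on [0, 2): sqrt(t)
on [2, 3): exp(-t/2)
on [3, oo): t**(-4)

summing 3 kernel integrals split by 2, 3 yields ℳ[f](s)
segment 0 to 2 holds sqrt(t); add its integral
piece [2, 3): integrate exp(-t/2) against the kernel
on [3, ∞) integrate f = t**(-4) against the kernel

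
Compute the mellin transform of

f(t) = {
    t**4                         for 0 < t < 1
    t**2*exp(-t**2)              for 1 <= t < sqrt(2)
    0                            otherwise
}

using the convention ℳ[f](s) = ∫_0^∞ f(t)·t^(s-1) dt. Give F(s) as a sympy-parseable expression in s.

strip the shared t-power: t**2 on [0, 1); exp(-t**2) on [1, sqrt(2))
invert the power substitution to get t on [0, 1); exp(-t) on [1, 2)
treat the 2 regions marked off by 1 separately and sum
on [0, 1) integrate f = t**4 against the kernel
on [1, sqrt(2)) integrate f = t**2*exp(-t**2) against the kernel

((s + 4)*uppergamma(s/2 + 1, 1) - (s + 4)*uppergamma(s/2 + 1, 2) + 2)/(2*(s + 4))
  Re(s) > -4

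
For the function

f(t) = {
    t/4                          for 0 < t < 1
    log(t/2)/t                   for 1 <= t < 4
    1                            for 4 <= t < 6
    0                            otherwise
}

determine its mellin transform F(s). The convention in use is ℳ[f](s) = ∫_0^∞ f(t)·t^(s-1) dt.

reversing the shared t-power: t**2/4 on [0, 1); log(t/2) on [1, 4); t on [4, 6)
peel off the common scale on t: t**2 on [0, 1/2); log(t) on [1/2, 2); 2*t on [2, 3)
breakpoints 1, 4: one integral from each of the 3 segments
segment [0, 1) carries t/4; integrate it
over [1, 4), the kernel integral of log(t/2)/t enters the sum
on [4, 6) integrate f = 1 against the kernel

(-4*2**(2*s)*(s - 1)**2*(s + 1) + 4**s*s*(s - 1)*(s + 1)*log(2) - 4**s*s*(s + 1) + 4*6**s*(s - 1)**2*(s + 1) + s*(s - 1)**2 + 4*s*(s - 1)*(s + 1)*log(2) + 4*s*(s + 1))/(4*s*(s - 1)**2*(s + 1))
  Re(s) > -1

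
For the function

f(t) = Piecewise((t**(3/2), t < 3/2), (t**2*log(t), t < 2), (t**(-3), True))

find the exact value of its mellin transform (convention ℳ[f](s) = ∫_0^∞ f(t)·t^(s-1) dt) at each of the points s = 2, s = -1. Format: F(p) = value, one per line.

remove the shared t-power first: sqrt(t) on [0, 3/2); t*log(t) on [3/2, 2); t**(-4) on [2, ∞)
linearity at 3/2, 2 turns ℳ[f](s) into 3 summed integrals
the [0, 3/2) slice contributes ∫ t**(3/2)·t^(s-1) dt
segment [3/2, 2) carries t**2*log(t); integrate it
piece [2, ∞): integrate t**(-3) against the kernel

F(2) = -81*log(3)/64 - 47/256 + 27*sqrt(6)/56 + 337*log(2)/64
F(-1) = -31/64 + log(8*sqrt(6)/9) + sqrt(6)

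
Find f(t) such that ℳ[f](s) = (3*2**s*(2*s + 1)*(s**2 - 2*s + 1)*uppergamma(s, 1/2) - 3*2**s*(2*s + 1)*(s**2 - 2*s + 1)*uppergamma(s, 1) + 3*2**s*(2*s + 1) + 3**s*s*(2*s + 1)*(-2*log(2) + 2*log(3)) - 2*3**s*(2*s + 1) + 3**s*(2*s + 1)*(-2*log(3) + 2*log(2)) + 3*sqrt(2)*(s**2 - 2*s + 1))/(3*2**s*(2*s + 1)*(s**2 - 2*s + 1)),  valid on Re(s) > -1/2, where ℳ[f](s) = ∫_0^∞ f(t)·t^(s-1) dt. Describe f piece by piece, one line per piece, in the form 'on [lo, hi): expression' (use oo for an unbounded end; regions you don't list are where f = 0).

on [0, 1/2): sqrt(t)
on [1/2, 1): exp(-t)
on [1, 3/2): log(t)/t

linearity at 1/2, 1 turns ℳ[f](s) into 3 summed integrals
piece [0, 1/2): integrate sqrt(t) against the kernel
between 1/2 and 1 the integrand is exp(-t)·t^(s-1)
∫ log(t)/t·t^(s-1) over [1, 3/2)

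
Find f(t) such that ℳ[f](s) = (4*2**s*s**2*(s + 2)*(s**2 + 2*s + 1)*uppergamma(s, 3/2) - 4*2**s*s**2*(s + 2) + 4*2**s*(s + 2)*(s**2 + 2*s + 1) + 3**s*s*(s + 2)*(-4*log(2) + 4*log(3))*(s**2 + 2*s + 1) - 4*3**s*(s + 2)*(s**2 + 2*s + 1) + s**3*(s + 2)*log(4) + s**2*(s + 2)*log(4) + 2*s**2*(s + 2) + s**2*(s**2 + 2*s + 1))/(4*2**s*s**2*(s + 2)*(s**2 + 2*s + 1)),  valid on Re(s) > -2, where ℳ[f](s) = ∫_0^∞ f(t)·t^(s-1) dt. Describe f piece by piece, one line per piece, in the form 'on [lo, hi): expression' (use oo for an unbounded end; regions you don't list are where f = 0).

along the cuts 1/2, 1, 3/2, ℳ[f](s) splits into 4 integrals
[0, 1/2) adds the kernel integral of t**2
between 1/2 and 1 the integrand is t*log(t)·t^(s-1)
[1, 3/2) adds the kernel integral of log(t)
segment 3/2 to ∞ holds exp(-t); add its integral

on [0, 1/2): t**2
on [1/2, 1): t*log(t)
on [1, 3/2): log(t)
on [3/2, oo): exp(-t)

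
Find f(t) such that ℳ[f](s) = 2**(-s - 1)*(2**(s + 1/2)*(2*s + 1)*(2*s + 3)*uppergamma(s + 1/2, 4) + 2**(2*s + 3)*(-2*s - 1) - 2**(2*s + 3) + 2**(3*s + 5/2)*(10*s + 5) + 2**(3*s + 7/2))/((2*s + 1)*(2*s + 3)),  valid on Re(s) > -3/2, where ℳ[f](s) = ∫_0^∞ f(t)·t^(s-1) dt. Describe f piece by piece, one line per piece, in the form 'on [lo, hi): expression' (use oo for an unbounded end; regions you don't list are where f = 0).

on [0, 2): sqrt(2)*t**(3/2)/4
on [2, 4): sqrt(2)*sqrt(t)*(t + 1)/2
on [4, oo): sqrt(2)*sqrt(t)*exp(-t)/2

the common scale on t comes off first: t**(3/2) on [0, 1); sqrt(t)*(2*t + 1) on [1, 2); sqrt(t)*exp(-2*t) on [2, ∞)
back out the shared t-power: t on [0, 1); 2*t + 1 on [1, 2); exp(-2*t) on [2, ∞)
f breaks at 2, 4 into 3 integrals to sum
segment 0 to 2 holds sqrt(2)*t**(3/2)/4; add its integral
piece [2, 4): integrate sqrt(2)*sqrt(t)*(t + 1)/2 against the kernel
piece [4, ∞): integrate sqrt(2)*sqrt(t)*exp(-t)/2 against the kernel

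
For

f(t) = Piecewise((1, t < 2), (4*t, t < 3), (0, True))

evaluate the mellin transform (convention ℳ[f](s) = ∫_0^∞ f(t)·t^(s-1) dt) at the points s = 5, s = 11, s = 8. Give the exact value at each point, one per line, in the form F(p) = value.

F(5) = 6746/15
F(11) = 5806939/33
F(8) = 76972/9

linearity at 2 turns ℳ[f](s) into 2 summed integrals
piece [0, 2): integrate 1 against the kernel
segment 2 to 3 holds 4*t; add its integral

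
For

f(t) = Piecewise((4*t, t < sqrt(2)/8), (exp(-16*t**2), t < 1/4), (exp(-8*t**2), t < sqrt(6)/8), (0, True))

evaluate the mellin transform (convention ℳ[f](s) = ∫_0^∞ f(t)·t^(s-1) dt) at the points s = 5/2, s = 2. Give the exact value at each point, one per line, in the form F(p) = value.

F(5/2) = -2**(1/4)*uppergamma(5/4, 3/4)/32 - uppergamma(5/4, 1)/64 + 2**(1/4)/448 + uppergamma(5/4, 1/2)/64 + 2**(1/4)*uppergamma(5/4, 1/2)/32
F(2) = -exp(-3/4)/16 - exp(-1)/32 + sqrt(2)/192 + 3*exp(-1/2)/32

the common scale on t comes off first: 2*t on [0, sqrt(2)/4); exp(-4*t**2) on [sqrt(2)/4, 1/2); exp(-2*t**2) on [1/2, sqrt(6)/4)
peel off the common scale on t: t on [0, sqrt(2)/2); exp(-t**2) on [sqrt(2)/2, 1); exp(-t**2/2) on [1, sqrt(6)/2)
undo the power substitution: sqrt(t) on [0, 1/2); exp(-t) on [1/2, 1); exp(-t/2) on [1, 3/2)
integrate the 3 segments split at sqrt(2)/8, 1/4, then add the results
between 0 and sqrt(2)/8 the integrand is 4*t·t^(s-1)
piece [sqrt(2)/8, 1/4): integrate exp(-16*t**2) against the kernel
on [1/4, sqrt(6)/8) integrate f = exp(-8*t**2) against the kernel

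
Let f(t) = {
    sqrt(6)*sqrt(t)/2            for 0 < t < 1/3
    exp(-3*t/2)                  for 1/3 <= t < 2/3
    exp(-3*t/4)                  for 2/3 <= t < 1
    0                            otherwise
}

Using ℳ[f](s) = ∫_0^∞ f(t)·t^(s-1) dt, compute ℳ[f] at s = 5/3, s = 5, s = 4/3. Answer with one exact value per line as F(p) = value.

undo the common scale on t: sqrt(t) on [0, 1/2); exp(-t) on [1/2, 1); exp(-t/2) on [1, 3/2)
f breaks at 1/3, 2/3 into 3 integrals to sum
∫ sqrt(6)*sqrt(t)/2·t^(s-1) over [0, 1/3)
for t in [1/3, 2/3): the term is ∫ exp(-3*t/2)·t^(s-1)
[2/3, 1) adds the kernel integral of exp(-3*t/4)

F(5/3) = 3**(1/3)*(-104*2**(1/3)*uppergamma(5/3, 3/4) - 26*2**(2/3)*uppergamma(5/3, 1) + 3*sqrt(2) + 26*2**(2/3)*uppergamma(5/3, 1/2) + 104*2**(1/3)*uppergamma(5/3, 1/2))/117
F(5) = -17324*exp(-3/4)/81 - 2080*exp(-1)/243 + sqrt(2)/2673 + 4642*exp(-1/2)/27
F(4/3) = 3**(2/3)*(-44*2**(2/3)*uppergamma(4/3, 3/4) - 22*2**(1/3)*uppergamma(4/3, 1) + 3*sqrt(2) + 22*2**(1/3)*uppergamma(4/3, 1/2) + 44*2**(2/3)*uppergamma(4/3, 1/2))/99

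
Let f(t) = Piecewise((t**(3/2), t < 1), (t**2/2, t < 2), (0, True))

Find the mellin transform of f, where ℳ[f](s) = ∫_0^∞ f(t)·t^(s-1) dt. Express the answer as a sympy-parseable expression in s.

(2**(s + 2)*(2*s + 3) + 2*s + 5)/(2*(s + 2)*(2*s + 3))
  Re(s) > -3/2

cuts at 1: linearity sums the 2 kernel integrals
∫ t**(3/2)·t^(s-1) over [0, 1)
piece [1, 2): integrate t**2/2 against the kernel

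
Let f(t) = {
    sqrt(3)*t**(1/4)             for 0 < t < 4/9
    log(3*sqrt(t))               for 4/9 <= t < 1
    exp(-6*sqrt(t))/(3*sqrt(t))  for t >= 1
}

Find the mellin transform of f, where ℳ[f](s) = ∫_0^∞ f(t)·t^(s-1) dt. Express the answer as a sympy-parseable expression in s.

(-4*144**s*s**2*log(2) + 4*144**s*sqrt(2)*s**2 - 144**s*s*log(4)/2 + 2*144**s*s + 144**s/2 + 4*324**s*s**2*log(3) - 2*324**s*s + 324**s*s*log(3) - 324**s/2 + 16*9**s*s**3*uppergamma(2*s - 1, 6) + 4*9**s*s**2*uppergamma(2*s - 1, 6))/(324**s*s**2*(4*s + 1))
  Re(s) > -1/4

reversing the power substitution: sqrt(3)*sqrt(t) on [0, 2/3); log(3*t) on [2/3, 1); exp(-6*t)/(3*t) on [1, ∞)
undo the common scale on t: sqrt(t) on [0, 2); log(t) on [2, 3); exp(-2*t)/t on [3, ∞)
back out the shared t-power: t**(3/2) on [0, 2); t*log(t) on [2, 3); exp(-2*t) on [3, ∞)
breakpoints 4/9, 1: one integral from each of the 3 segments
over [0, 4/9), the kernel integral of sqrt(3)*t**(1/4) enters the sum
the [4/9, 1) slice contributes ∫ log(3*sqrt(t))·t^(s-1) dt
segment 1 to ∞ holds exp(-6*sqrt(t))/(3*sqrt(t)); add its integral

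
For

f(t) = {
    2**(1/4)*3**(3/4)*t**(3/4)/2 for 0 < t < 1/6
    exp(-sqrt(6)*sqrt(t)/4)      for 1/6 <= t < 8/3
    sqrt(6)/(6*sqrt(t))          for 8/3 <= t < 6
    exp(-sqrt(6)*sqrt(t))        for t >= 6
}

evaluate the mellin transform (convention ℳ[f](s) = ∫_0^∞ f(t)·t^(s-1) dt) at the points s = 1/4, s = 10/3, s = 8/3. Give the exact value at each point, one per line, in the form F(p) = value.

F(1/4) = 6**(1/4)*(-8 - 8*sqrt(6)*sqrt(pi)*erfc(1) + 4*sqrt(6)*sqrt(pi)*erfc(sqrt(6)) + sqrt(3) + 4*sqrt(6) + 8*sqrt(6)*sqrt(pi)*erfc(1/2))/12
F(10/3) = -2048*3**(2/3)*uppergamma(20/3, 1)/81 - 512*3**(2/3)/459 + 2**(1/6)*3**(2/3)/10584 + 6**(2/3)*uppergamma(20/3, 6)/648 + 216*6**(1/3)/17 + 2048*3**(2/3)*uppergamma(20/3, 1/4)/81
F(8/3) = -512*3**(1/3)*uppergamma(16/3, 1)/27 - 128*3**(1/3)/117 + 2**(5/6)*3**(1/3)/2952 + 6**(1/3)*uppergamma(16/3, 6)/108 + 36*6**(2/3)/13 + 512*3**(1/3)*uppergamma(16/3, 1/4)/27

peel off the common scale on t: t**(3/4) on [0, 1/4); exp(-sqrt(t)/2) on [1/4, 4); 1/(2*sqrt(t)) on [4, 9); …
reversing the power substitution: t**(3/2) on [0, 1/2); exp(-t/2) on [1/2, 2); 1/(2*t) on [2, 3); …
integrate the 4 segments split at 1/6, 8/3, 6, then add the results
the [0, 1/6) slice contributes ∫ 2**(1/4)*3**(3/4)*t**(3/4)/2·t^(s-1) dt
on [1/6, 8/3): add ∫ exp(-sqrt(6)*sqrt(t)/4)·t^(s-1) dt
on [8/3, 6): add ∫ sqrt(6)/(6*sqrt(t))·t^(s-1) dt
∫ over [6, ∞) of exp(-sqrt(6)*sqrt(t))·t^(s-1) joins the sum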